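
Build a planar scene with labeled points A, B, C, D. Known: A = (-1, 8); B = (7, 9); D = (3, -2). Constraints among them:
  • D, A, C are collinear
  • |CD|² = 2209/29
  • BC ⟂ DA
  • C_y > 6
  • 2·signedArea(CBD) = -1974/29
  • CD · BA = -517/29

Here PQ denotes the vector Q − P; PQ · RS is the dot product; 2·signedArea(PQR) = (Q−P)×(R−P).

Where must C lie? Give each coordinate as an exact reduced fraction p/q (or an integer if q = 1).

1. C_x = -7/29  [D, A, C are collinear ∩ BC ⟂ DA]
2. C_y = 177/29  [D, A, C are collinear ∩ BC ⟂ DA]
   → C = (-7/29, 177/29)

C = (-7/29, 177/29)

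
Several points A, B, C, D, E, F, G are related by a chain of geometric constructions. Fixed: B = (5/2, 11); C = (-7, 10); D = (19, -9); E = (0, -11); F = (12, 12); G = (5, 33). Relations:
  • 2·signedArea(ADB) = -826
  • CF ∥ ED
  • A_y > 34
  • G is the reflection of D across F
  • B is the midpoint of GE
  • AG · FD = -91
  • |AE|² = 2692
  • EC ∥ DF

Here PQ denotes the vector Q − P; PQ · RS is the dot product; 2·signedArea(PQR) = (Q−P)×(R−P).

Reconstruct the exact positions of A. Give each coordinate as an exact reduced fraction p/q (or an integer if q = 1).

A = (24, 35)

1. A_x = 24  [AG · FD = -91 ∩ 2·signedArea(ADB) = -826]
2. A_y = 35  [AG · FD = -91 ∩ 2·signedArea(ADB) = -826]
   → A = (24, 35)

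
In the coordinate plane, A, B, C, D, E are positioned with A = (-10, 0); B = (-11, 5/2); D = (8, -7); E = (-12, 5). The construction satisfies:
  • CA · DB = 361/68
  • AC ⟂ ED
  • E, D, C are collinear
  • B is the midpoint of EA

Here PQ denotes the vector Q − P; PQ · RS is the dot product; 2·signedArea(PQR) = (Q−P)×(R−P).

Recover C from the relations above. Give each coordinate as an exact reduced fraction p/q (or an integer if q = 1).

1. C_x = -283/34  [E, D, C are collinear ∩ AC ⟂ ED]
2. C_y = 95/34  [E, D, C are collinear ∩ AC ⟂ ED]
   → C = (-283/34, 95/34)

C = (-283/34, 95/34)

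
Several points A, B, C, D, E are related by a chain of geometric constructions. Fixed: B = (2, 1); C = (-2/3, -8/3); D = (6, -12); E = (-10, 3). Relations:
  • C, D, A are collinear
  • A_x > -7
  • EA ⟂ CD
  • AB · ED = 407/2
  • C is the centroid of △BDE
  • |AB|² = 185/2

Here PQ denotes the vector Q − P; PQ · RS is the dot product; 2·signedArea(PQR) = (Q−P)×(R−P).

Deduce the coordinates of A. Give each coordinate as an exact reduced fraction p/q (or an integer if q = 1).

A = (-13/2, 11/2)

1. A_x = -13/2  [C, D, A are collinear ∩ EA ⟂ CD]
2. A_y = 11/2  [C, D, A are collinear ∩ EA ⟂ CD]
   → A = (-13/2, 11/2)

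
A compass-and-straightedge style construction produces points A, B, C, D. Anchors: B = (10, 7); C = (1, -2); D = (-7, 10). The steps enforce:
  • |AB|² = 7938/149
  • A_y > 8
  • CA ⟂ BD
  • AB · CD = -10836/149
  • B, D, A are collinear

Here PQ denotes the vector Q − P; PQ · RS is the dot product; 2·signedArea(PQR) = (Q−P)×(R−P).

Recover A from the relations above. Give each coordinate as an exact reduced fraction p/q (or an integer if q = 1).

A = (419/149, 1232/149)

1. A_x = 419/149  [B, D, A are collinear ∩ CA ⟂ BD]
2. A_y = 1232/149  [B, D, A are collinear ∩ CA ⟂ BD]
   → A = (419/149, 1232/149)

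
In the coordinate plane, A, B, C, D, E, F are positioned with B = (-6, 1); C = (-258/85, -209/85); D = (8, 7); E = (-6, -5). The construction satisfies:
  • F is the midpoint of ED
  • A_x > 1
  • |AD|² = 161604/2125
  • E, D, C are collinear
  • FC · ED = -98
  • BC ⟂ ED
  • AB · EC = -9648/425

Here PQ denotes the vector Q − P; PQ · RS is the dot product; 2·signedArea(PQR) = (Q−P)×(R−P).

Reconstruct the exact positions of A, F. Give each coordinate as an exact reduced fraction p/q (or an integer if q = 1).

A = (586/425, 563/425)
F = (1, 1)

1. A_x = 586/425  [line -252/85·x + -216/85·y + 3168/425 = 0 ∩ |AD|² = 161604/2125]
2. A_y = 563/425  [line -252/85·x + -216/85·y + 3168/425 = 0 ∩ |AD|² = 161604/2125]
   → A = (586/425, 563/425)
3. F_x = 1  [F is the midpoint of ED]
4. F_y = 1  [F is the midpoint of ED]
   → F = (1, 1)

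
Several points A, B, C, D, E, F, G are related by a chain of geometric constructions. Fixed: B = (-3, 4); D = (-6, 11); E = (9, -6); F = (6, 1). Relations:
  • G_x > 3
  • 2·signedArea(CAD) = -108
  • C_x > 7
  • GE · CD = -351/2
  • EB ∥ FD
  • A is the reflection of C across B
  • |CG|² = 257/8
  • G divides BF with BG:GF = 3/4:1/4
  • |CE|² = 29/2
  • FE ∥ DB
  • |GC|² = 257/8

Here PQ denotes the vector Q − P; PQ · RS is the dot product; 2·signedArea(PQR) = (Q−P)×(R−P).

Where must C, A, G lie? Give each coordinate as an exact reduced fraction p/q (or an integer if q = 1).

A = (-27/2, 21/2)
C = (15/2, -5/2)
G = (15/4, 7/4)

1. G_x = 15/4  [G divides BF with BG:GF = 3/4:1/4]
2. G_y = 7/4  [G divides BF with BG:GF = 3/4:1/4]
   → G = (15/4, 7/4)
3. C_x = 15/2  [line -21/4·x + 31/4·y + 235/4 = 0 ∩ |CG|² = 257/8]
4. C_y = -5/2  [line -21/4·x + 31/4·y + 235/4 = 0 ∩ |CG|² = 257/8]
   → C = (15/2, -5/2)
5. A_x = -27/2  [2·signedArea(CAD) = -108 ∩ A is the reflection of C across B]
6. A_y = 21/2  [2·signedArea(CAD) = -108 ∩ A is the reflection of C across B]
   → A = (-27/2, 21/2)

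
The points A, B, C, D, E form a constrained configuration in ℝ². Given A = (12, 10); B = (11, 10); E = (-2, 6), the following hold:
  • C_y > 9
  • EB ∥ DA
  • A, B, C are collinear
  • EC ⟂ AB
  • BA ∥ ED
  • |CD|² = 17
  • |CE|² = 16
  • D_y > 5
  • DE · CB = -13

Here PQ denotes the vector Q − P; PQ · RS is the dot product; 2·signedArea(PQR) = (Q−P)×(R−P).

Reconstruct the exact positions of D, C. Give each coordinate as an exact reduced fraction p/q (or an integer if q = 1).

1. D_x = -1  [EB ∥ DA ∩ BA ∥ ED]
2. D_y = 6  [EB ∥ DA ∩ BA ∥ ED]
   → D = (-1, 6)
3. C_x = -2  [A, B, C are collinear ∩ EC ⟂ AB]
4. C_y = 10  [A, B, C are collinear ∩ EC ⟂ AB]
   → C = (-2, 10)

C = (-2, 10)
D = (-1, 6)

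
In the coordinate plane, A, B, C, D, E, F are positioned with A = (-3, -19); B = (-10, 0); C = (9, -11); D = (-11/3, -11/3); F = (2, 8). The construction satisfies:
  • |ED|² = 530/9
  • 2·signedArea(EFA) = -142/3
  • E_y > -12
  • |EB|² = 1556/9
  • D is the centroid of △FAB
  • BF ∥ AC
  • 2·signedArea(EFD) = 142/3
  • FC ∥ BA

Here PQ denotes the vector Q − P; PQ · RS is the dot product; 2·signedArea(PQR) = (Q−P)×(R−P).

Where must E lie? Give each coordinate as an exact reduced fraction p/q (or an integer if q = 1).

1. E_x = -10/3  [2·signedArea(EFA) = -142/3 ∩ 2·signedArea(EFD) = 142/3]
2. E_y = -34/3  [2·signedArea(EFA) = -142/3 ∩ 2·signedArea(EFD) = 142/3]
   → E = (-10/3, -34/3)

E = (-10/3, -34/3)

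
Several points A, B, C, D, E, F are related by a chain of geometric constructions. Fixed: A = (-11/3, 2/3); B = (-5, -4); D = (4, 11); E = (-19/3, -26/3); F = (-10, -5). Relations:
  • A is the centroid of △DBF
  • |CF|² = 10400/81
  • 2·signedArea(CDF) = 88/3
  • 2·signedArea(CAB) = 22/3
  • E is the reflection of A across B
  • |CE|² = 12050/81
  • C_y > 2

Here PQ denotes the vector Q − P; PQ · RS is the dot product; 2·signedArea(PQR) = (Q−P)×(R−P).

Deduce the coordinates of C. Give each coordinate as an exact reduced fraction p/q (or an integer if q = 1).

1. C_x = -14/9  [2·signedArea(CAB) = 22/3 ∩ 2·signedArea(CDF) = 88/3]
2. C_y = 23/9  [2·signedArea(CAB) = 22/3 ∩ 2·signedArea(CDF) = 88/3]
   → C = (-14/9, 23/9)

C = (-14/9, 23/9)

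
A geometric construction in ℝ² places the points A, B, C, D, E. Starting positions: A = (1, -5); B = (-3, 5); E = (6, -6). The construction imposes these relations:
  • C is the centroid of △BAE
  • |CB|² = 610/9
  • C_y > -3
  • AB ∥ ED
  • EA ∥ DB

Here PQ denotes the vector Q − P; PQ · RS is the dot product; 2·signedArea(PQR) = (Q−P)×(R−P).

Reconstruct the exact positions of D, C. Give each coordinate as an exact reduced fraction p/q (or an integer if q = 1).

C = (4/3, -2)
D = (2, 4)

1. D_x = 2  [EA ∥ DB ∩ AB ∥ ED]
2. D_y = 4  [EA ∥ DB ∩ AB ∥ ED]
   → D = (2, 4)
3. C_x = 4/3  [C is the centroid of △BAE]
4. C_y = -2  [C is the centroid of △BAE]
   → C = (4/3, -2)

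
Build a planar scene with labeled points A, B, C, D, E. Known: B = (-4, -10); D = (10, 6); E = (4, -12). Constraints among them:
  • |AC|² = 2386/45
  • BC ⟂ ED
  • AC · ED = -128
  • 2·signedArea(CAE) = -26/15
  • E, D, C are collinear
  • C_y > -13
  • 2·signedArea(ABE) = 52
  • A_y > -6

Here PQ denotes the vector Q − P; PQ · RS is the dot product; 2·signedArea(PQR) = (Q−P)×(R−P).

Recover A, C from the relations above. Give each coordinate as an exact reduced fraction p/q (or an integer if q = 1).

1. C_x = 19/5  [E, D, C are collinear ∩ BC ⟂ ED]
2. C_y = -63/5  [E, D, C are collinear ∩ BC ⟂ ED]
   → C = (19/5, -63/5)
3. A_x = 10/3  [AC · ED = -128 ∩ 2·signedArea(ABE) = 52]
4. A_y = -16/3  [AC · ED = -128 ∩ 2·signedArea(ABE) = 52]
   → A = (10/3, -16/3)

A = (10/3, -16/3)
C = (19/5, -63/5)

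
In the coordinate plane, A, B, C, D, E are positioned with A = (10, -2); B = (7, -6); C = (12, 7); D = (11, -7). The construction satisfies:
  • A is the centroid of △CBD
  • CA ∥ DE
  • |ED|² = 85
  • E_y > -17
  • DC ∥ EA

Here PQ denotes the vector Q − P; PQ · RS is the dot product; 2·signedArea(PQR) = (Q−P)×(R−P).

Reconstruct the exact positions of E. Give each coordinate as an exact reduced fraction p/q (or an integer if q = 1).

1. E_x = 9  [DC ∥ EA ∩ CA ∥ DE]
2. E_y = -16  [DC ∥ EA ∩ CA ∥ DE]
   → E = (9, -16)

E = (9, -16)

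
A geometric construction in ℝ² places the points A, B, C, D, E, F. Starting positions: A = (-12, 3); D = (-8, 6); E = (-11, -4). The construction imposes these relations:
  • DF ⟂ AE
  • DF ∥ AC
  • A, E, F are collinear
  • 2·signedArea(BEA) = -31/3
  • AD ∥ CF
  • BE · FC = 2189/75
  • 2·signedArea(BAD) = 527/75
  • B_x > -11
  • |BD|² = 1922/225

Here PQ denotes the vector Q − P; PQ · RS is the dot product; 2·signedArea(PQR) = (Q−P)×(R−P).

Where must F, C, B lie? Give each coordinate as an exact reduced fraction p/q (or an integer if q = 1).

1. F_x = -617/50  [A, E, F are collinear ∩ DF ⟂ AE]
2. F_y = 269/50  [A, E, F are collinear ∩ DF ⟂ AE]
   → F = (-617/50, 269/50)
3. C_x = -817/50  [AD ∥ CF ∩ DF ∥ AC]
4. C_y = 119/50  [AD ∥ CF ∩ DF ∥ AC]
   → C = (-817/50, 119/50)
5. B_x = -817/75  [2·signedArea(BAD) = 527/75 ∩ BE · FC = 2189/75]
6. B_y = 419/75  [2·signedArea(BAD) = 527/75 ∩ BE · FC = 2189/75]
   → B = (-817/75, 419/75)

B = (-817/75, 419/75)
C = (-817/50, 119/50)
F = (-617/50, 269/50)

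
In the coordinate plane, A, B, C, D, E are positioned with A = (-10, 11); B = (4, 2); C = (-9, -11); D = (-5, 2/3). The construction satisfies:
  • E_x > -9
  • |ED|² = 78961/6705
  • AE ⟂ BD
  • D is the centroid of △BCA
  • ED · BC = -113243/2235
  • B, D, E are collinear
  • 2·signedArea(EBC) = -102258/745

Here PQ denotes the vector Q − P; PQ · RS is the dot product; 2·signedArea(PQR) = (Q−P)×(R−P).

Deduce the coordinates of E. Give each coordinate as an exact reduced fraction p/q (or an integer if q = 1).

1. E_x = -6254/745  [B, D, E are collinear ∩ AE ⟂ BD]
2. E_y = 122/745  [B, D, E are collinear ∩ AE ⟂ BD]
   → E = (-6254/745, 122/745)

E = (-6254/745, 122/745)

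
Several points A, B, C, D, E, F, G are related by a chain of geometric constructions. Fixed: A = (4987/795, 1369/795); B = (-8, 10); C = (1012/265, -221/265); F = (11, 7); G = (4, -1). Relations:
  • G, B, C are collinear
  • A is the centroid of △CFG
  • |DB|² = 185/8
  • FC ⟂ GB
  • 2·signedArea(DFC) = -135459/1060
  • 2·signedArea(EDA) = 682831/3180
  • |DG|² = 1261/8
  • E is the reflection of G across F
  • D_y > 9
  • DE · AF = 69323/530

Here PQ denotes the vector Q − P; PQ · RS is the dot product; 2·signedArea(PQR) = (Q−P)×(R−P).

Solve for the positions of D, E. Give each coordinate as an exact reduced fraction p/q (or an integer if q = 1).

1. D_x = -13/4  [line 2076/265·x + -1903/265·y + 97399/1060 = 0 ∩ |DG|² = 1261/8]
2. D_y = 37/4  [line 2076/265·x + -1903/265·y + 97399/1060 = 0 ∩ |DG|² = 1261/8]
   → D = (-13/4, 37/4)
3. E_x = 18  [E is the reflection of G across F]
4. E_y = 15  [E is the reflection of G across F]
   → E = (18, 15)

D = (-13/4, 37/4)
E = (18, 15)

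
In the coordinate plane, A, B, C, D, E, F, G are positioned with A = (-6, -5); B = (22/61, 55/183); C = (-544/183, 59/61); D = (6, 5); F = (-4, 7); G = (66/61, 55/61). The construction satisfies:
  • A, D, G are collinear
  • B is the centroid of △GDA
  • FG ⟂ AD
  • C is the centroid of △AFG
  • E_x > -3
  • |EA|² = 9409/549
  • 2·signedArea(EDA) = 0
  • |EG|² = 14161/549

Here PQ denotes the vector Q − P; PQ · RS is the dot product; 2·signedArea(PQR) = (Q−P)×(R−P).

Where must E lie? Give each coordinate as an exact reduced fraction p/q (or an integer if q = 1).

1. E_x = -172/61  [line 10·x + -12·y + 0 = 0 ∩ |EA|² = 9409/549]
2. E_y = -430/183  [line 10·x + -12·y + 0 = 0 ∩ |EA|² = 9409/549]
   → E = (-172/61, -430/183)

E = (-172/61, -430/183)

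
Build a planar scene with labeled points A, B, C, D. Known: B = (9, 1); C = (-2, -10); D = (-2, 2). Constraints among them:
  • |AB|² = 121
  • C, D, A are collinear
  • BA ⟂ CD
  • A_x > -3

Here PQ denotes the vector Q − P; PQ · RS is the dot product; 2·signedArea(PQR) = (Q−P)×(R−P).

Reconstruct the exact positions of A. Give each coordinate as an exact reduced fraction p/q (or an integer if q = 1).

1. A_x = -2  [C, D, A are collinear ∩ BA ⟂ CD]
2. A_y = 1  [C, D, A are collinear ∩ BA ⟂ CD]
   → A = (-2, 1)

A = (-2, 1)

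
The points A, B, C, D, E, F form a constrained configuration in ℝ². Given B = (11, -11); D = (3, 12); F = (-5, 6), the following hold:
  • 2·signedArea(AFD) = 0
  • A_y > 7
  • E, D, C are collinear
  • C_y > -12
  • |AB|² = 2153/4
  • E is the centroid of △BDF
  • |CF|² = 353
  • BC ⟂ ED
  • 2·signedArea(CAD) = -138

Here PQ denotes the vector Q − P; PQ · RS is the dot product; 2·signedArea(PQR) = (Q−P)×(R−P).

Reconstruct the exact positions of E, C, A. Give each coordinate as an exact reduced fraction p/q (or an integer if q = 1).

A = (-3, 15/2)
C = (3, -11)
E = (3, 7/3)

1. E_x = 3  [E is the centroid of △BDF]
2. E_y = 7/3  [E is the centroid of △BDF]
   → E = (3, 7/3)
3. C_x = 3  [E, D, C are collinear ∩ BC ⟂ ED]
4. C_y = -11  [E, D, C are collinear ∩ BC ⟂ ED]
   → C = (3, -11)
5. A_x = -3  [2·signedArea(AFD) = 0 ∩ 2·signedArea(CAD) = -138]
6. A_y = 15/2  [2·signedArea(AFD) = 0 ∩ 2·signedArea(CAD) = -138]
   → A = (-3, 15/2)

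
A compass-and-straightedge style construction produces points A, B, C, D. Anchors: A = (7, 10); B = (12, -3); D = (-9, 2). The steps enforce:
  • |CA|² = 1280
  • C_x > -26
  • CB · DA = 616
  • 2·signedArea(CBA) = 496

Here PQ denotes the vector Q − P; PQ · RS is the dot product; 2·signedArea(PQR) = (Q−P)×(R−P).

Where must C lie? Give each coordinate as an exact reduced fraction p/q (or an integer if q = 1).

C = (-25, -6)

1. C_x = -25  [2·signedArea(CBA) = 496 ∩ CB · DA = 616]
2. C_y = -6  [2·signedArea(CBA) = 496 ∩ CB · DA = 616]
   → C = (-25, -6)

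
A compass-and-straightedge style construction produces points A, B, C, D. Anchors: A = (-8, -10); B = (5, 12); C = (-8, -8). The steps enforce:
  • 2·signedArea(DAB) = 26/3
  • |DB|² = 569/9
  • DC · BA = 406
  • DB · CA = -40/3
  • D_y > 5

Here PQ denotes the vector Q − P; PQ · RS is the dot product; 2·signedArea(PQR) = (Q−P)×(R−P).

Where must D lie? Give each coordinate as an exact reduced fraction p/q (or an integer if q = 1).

D = (2/3, 16/3)

1. D_x = 2/3  [2·signedArea(DAB) = 26/3 ∩ DB · CA = -40/3]
2. D_y = 16/3  [2·signedArea(DAB) = 26/3 ∩ DB · CA = -40/3]
   → D = (2/3, 16/3)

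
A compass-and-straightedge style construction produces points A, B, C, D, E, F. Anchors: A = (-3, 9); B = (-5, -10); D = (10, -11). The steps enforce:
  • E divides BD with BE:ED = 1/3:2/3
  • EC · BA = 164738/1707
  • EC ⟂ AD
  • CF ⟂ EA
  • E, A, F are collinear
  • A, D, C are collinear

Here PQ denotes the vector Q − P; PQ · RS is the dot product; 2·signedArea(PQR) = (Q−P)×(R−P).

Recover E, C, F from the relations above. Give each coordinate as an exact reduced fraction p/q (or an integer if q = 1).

C = (11480/1707, -10177/1707)
E = (0, -31/3)
F = (-988428/1960205, -41656747/5880615)

1. E_x = 0  [E divides BD with BE:ED = 1/3:2/3]
2. E_y = -31/3  [E divides BD with BE:ED = 1/3:2/3]
   → E = (0, -31/3)
3. C_x = 11480/1707  [A, D, C are collinear ∩ EC ⟂ AD]
4. C_y = -10177/1707  [A, D, C are collinear ∩ EC ⟂ AD]
   → C = (11480/1707, -10177/1707)
5. F_x = -988428/1960205  [E, A, F are collinear ∩ CF ⟂ EA]
6. F_y = -41656747/5880615  [E, A, F are collinear ∩ CF ⟂ EA]
   → F = (-988428/1960205, -41656747/5880615)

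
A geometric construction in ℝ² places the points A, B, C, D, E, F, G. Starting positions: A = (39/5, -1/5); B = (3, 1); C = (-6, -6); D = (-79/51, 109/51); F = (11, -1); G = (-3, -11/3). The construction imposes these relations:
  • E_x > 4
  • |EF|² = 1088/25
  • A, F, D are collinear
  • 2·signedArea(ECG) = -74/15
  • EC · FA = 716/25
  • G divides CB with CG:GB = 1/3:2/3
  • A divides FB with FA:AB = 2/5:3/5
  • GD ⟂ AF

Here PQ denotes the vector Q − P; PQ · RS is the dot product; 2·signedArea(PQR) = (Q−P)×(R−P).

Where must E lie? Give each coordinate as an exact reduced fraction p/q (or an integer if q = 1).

1. E_x = 23/5  [EC · FA = 716/25 ∩ 2·signedArea(ECG) = -74/15]
2. E_y = 3/5  [EC · FA = 716/25 ∩ 2·signedArea(ECG) = -74/15]
   → E = (23/5, 3/5)

E = (23/5, 3/5)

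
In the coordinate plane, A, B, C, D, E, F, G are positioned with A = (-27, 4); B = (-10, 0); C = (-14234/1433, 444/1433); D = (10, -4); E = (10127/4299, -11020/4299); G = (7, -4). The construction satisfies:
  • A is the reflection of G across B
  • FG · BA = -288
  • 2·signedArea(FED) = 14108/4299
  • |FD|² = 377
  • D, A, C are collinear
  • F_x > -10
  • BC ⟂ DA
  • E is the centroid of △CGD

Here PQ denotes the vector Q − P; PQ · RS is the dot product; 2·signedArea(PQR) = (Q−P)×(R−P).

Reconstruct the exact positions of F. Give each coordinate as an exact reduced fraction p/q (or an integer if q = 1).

F = (-9, 0)

1. F_x = -9  [2·signedArea(FED) = 14108/4299 ∩ FG · BA = -288]
2. F_y = 0  [2·signedArea(FED) = 14108/4299 ∩ FG · BA = -288]
   → F = (-9, 0)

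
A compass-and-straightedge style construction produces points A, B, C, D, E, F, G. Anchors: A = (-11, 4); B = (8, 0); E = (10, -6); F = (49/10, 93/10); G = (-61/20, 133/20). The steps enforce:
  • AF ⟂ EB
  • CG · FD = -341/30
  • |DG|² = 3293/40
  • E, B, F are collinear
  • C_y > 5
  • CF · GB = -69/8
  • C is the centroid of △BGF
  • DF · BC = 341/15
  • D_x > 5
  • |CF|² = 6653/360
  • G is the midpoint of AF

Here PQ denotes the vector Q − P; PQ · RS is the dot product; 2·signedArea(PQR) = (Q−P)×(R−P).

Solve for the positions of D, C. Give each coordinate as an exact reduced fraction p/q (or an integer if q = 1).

1. C_x = 197/60  [C is the centroid of △BGF]
2. C_y = 319/60  [C is the centroid of △BGF]
   → C = (197/60, 319/60)
3. D_x = 6  [DF · BC = 341/15 ∩ CG · FD = -341/30]
4. D_y = 6  [DF · BC = 341/15 ∩ CG · FD = -341/30]
   → D = (6, 6)

C = (197/60, 319/60)
D = (6, 6)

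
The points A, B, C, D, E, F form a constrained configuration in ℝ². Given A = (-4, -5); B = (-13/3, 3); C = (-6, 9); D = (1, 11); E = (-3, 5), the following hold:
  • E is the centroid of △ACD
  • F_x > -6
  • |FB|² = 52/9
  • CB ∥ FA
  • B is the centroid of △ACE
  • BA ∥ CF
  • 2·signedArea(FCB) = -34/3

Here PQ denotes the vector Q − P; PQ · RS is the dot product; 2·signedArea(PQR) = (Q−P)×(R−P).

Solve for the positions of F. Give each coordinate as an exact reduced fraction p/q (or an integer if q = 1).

F = (-17/3, 1)

1. F_x = -17/3  [CB ∥ FA ∩ BA ∥ CF]
2. F_y = 1  [CB ∥ FA ∩ BA ∥ CF]
   → F = (-17/3, 1)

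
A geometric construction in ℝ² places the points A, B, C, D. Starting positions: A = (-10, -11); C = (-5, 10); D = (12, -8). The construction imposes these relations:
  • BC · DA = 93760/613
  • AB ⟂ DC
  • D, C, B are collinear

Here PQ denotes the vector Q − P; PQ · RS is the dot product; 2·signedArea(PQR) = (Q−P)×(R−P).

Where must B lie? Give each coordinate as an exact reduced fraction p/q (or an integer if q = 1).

B = (1916/613, 856/613)

1. B_x = 1916/613  [D, C, B are collinear ∩ AB ⟂ DC]
2. B_y = 856/613  [D, C, B are collinear ∩ AB ⟂ DC]
   → B = (1916/613, 856/613)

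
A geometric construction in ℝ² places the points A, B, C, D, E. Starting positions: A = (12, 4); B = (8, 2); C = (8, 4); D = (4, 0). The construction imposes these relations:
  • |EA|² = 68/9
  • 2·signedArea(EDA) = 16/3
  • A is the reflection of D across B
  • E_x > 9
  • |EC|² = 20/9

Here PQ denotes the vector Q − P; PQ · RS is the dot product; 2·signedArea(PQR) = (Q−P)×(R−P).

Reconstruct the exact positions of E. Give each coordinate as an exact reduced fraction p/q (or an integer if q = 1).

E = (28/3, 10/3)

1. E_x = 28/3  [line -4·x + 8·y + 32/3 = 0 ∩ |EC|² = 20/9]
2. E_y = 10/3  [line -4·x + 8·y + 32/3 = 0 ∩ |EC|² = 20/9]
   → E = (28/3, 10/3)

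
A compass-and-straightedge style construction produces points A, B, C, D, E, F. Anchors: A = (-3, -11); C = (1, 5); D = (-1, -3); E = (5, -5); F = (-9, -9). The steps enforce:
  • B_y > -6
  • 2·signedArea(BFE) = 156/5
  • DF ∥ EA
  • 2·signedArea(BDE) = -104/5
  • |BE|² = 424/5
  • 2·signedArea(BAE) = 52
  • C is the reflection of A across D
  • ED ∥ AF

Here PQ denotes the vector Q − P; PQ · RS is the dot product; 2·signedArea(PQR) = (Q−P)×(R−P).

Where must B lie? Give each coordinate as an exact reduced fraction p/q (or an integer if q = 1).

1. B_x = -21/5  [2·signedArea(BDE) = -104/5 ∩ 2·signedArea(BAE) = 52]
2. B_y = -27/5  [2·signedArea(BDE) = -104/5 ∩ 2·signedArea(BAE) = 52]
   → B = (-21/5, -27/5)

B = (-21/5, -27/5)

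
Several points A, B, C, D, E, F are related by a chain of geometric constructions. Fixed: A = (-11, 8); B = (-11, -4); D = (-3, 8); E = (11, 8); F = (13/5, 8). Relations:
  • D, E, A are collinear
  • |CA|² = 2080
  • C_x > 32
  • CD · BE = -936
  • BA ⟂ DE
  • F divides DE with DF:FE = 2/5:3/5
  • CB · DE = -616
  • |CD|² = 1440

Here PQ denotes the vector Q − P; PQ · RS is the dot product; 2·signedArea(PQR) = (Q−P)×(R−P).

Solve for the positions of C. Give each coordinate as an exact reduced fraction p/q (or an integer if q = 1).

1. C_x = 33  [CD · BE = -936 ∩ CB · DE = -616]
2. C_y = 20  [CD · BE = -936 ∩ CB · DE = -616]
   → C = (33, 20)

C = (33, 20)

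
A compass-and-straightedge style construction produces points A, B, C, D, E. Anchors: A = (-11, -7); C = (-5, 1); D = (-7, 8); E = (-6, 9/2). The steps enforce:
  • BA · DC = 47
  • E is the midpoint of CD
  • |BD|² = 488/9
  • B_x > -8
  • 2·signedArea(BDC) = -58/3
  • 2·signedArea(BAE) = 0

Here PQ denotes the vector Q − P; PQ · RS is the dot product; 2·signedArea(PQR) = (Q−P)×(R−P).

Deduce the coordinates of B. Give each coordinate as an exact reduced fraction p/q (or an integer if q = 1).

1. B_x = -23/3  [2·signedArea(BAE) = 0 ∩ 2·signedArea(BDC) = -58/3]
2. B_y = 2/3  [2·signedArea(BAE) = 0 ∩ 2·signedArea(BDC) = -58/3]
   → B = (-23/3, 2/3)

B = (-23/3, 2/3)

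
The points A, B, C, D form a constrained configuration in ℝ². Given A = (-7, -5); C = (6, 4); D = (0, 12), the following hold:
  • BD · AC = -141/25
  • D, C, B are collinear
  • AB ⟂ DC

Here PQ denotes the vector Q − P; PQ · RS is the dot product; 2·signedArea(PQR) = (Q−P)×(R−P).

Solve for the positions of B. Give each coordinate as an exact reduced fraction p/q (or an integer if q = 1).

B = (141/25, 112/25)

1. B_x = 141/25  [D, C, B are collinear ∩ AB ⟂ DC]
2. B_y = 112/25  [D, C, B are collinear ∩ AB ⟂ DC]
   → B = (141/25, 112/25)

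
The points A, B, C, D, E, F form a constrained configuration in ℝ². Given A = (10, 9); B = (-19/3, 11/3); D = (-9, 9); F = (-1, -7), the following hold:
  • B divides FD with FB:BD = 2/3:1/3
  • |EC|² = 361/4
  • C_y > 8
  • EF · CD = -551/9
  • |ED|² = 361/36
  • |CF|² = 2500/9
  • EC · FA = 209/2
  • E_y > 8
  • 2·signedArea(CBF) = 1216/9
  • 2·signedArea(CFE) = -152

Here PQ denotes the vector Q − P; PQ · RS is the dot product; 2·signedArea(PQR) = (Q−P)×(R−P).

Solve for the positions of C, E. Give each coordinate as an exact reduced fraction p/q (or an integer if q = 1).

C = (11/3, 9)
E = (-35/6, 9)

1. C_x = 11/3  [line 32/3·x + 16/3·y + -784/9 = 0 ∩ |CF|² = 2500/9]
2. C_y = 9  [line 32/3·x + 16/3·y + -784/9 = 0 ∩ |CF|² = 2500/9]
   → C = (11/3, 9)
3. E_x = -35/6  [2·signedArea(CFE) = -152 ∩ EC · FA = 209/2]
4. E_y = 9  [2·signedArea(CFE) = -152 ∩ EC · FA = 209/2]
   → E = (-35/6, 9)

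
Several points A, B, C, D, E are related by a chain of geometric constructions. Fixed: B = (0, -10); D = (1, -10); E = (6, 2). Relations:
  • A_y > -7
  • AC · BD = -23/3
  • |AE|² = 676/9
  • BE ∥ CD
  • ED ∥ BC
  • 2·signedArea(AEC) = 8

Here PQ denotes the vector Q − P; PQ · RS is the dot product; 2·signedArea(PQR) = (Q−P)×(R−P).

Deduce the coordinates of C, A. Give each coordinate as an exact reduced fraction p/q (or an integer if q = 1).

1. C_x = -5  [BE ∥ CD ∩ ED ∥ BC]
2. C_y = -22  [BE ∥ CD ∩ ED ∥ BC]
   → C = (-5, -22)
3. A_x = 8/3  [AC · BD = -23/3 ∩ 2·signedArea(AEC) = 8]
4. A_y = -6  [AC · BD = -23/3 ∩ 2·signedArea(AEC) = 8]
   → A = (8/3, -6)

A = (8/3, -6)
C = (-5, -22)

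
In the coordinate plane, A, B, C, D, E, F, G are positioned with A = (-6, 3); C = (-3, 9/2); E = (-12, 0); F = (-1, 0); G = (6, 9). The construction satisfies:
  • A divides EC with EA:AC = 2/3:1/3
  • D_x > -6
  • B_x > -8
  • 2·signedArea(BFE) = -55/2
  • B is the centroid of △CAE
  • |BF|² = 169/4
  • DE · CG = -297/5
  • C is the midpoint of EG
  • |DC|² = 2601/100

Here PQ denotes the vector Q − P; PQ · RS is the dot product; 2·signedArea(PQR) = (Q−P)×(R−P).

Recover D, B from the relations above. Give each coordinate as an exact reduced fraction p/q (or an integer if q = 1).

1. D_x = -27/5  [line -9·x + -9/2·y + -243/5 = 0 ∩ |DC|² = 2601/100]
2. D_y = 0  [line -9·x + -9/2·y + -243/5 = 0 ∩ |DC|² = 2601/100]
   → D = (-27/5, 0)
3. B_x = -7  [B is the centroid of △CAE]
4. B_y = 5/2  [B is the centroid of △CAE]
   → B = (-7, 5/2)

B = (-7, 5/2)
D = (-27/5, 0)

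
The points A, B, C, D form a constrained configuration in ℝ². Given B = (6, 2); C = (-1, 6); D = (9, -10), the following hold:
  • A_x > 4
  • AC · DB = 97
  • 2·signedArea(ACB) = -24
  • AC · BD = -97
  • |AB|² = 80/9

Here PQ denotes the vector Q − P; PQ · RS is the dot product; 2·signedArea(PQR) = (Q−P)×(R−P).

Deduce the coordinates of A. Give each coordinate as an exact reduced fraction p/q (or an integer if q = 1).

1. A_x = 14/3  [AC · BD = -97 ∩ 2·signedArea(ACB) = -24]
2. A_y = -2/3  [AC · BD = -97 ∩ 2·signedArea(ACB) = -24]
   → A = (14/3, -2/3)

A = (14/3, -2/3)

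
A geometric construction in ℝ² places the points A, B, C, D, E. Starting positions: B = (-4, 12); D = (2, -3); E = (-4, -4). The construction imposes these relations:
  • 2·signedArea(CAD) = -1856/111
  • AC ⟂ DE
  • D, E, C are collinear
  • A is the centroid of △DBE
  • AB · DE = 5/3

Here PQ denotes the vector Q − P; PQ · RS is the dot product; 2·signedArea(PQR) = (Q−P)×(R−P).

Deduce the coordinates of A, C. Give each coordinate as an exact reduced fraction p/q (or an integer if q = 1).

A = (-2, 5/3)
C = (-42/37, -391/111)

1. A_x = -2  [A is the centroid of △DBE]
2. A_y = 5/3  [A is the centroid of △DBE]
   → A = (-2, 5/3)
3. C_x = -42/37  [D, E, C are collinear ∩ AC ⟂ DE]
4. C_y = -391/111  [D, E, C are collinear ∩ AC ⟂ DE]
   → C = (-42/37, -391/111)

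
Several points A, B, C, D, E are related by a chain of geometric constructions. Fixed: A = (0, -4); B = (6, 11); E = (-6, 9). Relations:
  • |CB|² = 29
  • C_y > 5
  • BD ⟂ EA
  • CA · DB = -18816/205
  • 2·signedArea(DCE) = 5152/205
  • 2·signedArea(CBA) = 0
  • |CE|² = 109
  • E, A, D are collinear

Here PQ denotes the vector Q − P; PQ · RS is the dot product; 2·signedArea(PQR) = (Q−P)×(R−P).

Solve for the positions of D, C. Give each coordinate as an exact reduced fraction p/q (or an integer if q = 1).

1. D_x = -954/205  [E, A, D are collinear ∩ BD ⟂ EA]
2. D_y = 1247/205  [E, A, D are collinear ∩ BD ⟂ EA]
   → D = (-954/205, 1247/205)
3. C_x = 4  [2·signedArea(CBA) = 0 ∩ CA · DB = -18816/205]
4. C_y = 6  [2·signedArea(CBA) = 0 ∩ CA · DB = -18816/205]
   → C = (4, 6)

C = (4, 6)
D = (-954/205, 1247/205)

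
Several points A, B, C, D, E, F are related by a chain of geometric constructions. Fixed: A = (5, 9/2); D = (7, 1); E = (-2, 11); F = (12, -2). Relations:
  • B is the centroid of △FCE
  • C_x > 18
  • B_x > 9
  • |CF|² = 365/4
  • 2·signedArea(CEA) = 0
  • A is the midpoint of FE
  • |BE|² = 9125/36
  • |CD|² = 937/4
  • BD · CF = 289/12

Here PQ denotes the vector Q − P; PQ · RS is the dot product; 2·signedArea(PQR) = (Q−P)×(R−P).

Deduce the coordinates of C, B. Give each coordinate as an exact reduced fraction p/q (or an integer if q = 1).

B = (29/3, 1/6)
C = (19, -17/2)

1. C_x = 19  [line 13/2·x + 7·y + -64 = 0 ∩ |CD|² = 937/4]
2. C_y = -17/2  [line 13/2·x + 7·y + -64 = 0 ∩ |CD|² = 937/4]
   → C = (19, -17/2)
3. B_x = 29/3  [B is the centroid of △FCE]
4. B_y = 1/6  [B is the centroid of △FCE]
   → B = (29/3, 1/6)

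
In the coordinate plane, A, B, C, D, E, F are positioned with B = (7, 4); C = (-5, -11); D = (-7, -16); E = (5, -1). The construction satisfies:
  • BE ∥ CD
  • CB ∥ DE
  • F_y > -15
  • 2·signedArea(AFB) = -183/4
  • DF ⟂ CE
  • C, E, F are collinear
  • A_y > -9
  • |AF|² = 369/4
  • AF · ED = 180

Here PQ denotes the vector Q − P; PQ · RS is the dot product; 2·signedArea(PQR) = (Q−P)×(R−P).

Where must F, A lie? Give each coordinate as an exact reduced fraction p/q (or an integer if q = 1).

1. F_x = -17/2  [C, E, F are collinear ∩ DF ⟂ CE]
2. F_y = -29/2  [C, E, F are collinear ∩ DF ⟂ CE]
   → F = (-17/2, -29/2)
3. A_x = -1  [2·signedArea(AFB) = -183/4 ∩ AF · ED = 180]
4. A_y = -17/2  [2·signedArea(AFB) = -183/4 ∩ AF · ED = 180]
   → A = (-1, -17/2)

A = (-1, -17/2)
F = (-17/2, -29/2)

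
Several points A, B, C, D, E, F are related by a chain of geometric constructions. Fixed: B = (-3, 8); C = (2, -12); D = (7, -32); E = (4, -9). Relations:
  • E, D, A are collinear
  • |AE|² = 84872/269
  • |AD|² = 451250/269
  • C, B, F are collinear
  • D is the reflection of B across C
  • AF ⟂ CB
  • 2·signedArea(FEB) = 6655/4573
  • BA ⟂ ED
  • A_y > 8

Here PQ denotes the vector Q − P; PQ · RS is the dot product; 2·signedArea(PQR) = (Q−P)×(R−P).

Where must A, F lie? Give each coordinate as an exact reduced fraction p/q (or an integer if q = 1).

1. A_x = 458/269  [E, D, A are collinear ∩ BA ⟂ ED]
2. A_y = 2317/269  [E, D, A are collinear ∩ BA ⟂ ED]
   → A = (458/269, 2317/269)
3. F_x = -13114/4573  [C, B, F are collinear ∩ AF ⟂ CB]
4. F_y = 34164/4573  [C, B, F are collinear ∩ AF ⟂ CB]
   → F = (-13114/4573, 34164/4573)

A = (458/269, 2317/269)
F = (-13114/4573, 34164/4573)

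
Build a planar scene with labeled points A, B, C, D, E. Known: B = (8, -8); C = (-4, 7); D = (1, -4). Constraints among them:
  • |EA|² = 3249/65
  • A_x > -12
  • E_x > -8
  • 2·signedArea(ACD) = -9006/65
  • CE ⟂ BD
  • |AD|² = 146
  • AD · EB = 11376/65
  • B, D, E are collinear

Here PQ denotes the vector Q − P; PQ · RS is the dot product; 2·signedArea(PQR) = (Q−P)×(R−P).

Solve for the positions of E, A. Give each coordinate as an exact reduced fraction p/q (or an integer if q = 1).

1. E_x = -488/65  [B, D, E are collinear ∩ CE ⟂ BD]
2. E_y = 56/65  [B, D, E are collinear ∩ CE ⟂ BD]
   → E = (-488/65, 56/65)
3. A_x = -716/65  [AD · EB = 11376/65 ∩ 2·signedArea(ACD) = -9006/65]
4. A_y = -343/65  [AD · EB = 11376/65 ∩ 2·signedArea(ACD) = -9006/65]
   → A = (-716/65, -343/65)

A = (-716/65, -343/65)
E = (-488/65, 56/65)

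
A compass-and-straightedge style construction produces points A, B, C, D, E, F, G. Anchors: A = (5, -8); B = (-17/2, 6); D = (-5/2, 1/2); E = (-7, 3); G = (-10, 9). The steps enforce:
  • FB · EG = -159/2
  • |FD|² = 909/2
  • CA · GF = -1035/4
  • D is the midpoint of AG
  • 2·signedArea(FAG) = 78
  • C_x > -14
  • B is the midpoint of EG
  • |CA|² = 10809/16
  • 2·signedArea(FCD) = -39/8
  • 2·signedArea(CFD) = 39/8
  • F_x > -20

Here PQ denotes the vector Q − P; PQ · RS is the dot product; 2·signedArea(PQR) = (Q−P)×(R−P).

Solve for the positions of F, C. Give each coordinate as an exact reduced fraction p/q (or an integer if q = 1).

1. F_x = -19  [FB · EG = -159/2 ∩ 2·signedArea(FAG) = 78]
2. F_y = 14  [FB · EG = -159/2 ∩ 2·signedArea(FAG) = 78]
   → F = (-19, 14)
3. C_x = -55/4  [2·signedArea(FCD) = -39/8 ∩ CA · GF = -1035/4]
4. C_y = 10  [2·signedArea(FCD) = -39/8 ∩ CA · GF = -1035/4]
   → C = (-55/4, 10)

C = (-55/4, 10)
F = (-19, 14)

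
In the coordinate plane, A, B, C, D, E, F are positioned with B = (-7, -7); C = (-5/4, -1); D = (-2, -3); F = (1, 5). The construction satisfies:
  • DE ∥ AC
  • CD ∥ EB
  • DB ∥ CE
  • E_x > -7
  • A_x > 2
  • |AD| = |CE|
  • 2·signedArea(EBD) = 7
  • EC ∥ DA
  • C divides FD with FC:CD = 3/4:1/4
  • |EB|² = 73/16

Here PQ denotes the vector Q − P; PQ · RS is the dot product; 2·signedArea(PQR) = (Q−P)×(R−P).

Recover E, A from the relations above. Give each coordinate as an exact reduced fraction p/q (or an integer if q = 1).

A = (3, 1)
E = (-25/4, -5)

1. E_x = -25/4  [CD ∥ EB ∩ DB ∥ CE]
2. E_y = -5  [CD ∥ EB ∩ DB ∥ CE]
   → E = (-25/4, -5)
3. A_x = 3  [DE ∥ AC ∩ EC ∥ DA]
4. A_y = 1  [DE ∥ AC ∩ EC ∥ DA]
   → A = (3, 1)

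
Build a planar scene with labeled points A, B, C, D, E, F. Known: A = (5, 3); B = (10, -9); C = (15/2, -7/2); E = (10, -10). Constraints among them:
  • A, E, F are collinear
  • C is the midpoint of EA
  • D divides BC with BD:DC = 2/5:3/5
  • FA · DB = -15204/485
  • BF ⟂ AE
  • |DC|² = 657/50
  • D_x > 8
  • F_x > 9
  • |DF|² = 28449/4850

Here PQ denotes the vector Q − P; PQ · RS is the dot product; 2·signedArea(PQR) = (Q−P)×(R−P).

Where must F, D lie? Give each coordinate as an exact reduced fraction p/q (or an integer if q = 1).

D = (9, -34/5)
F = (1875/194, -1771/194)

1. F_x = 1875/194  [A, E, F are collinear ∩ BF ⟂ AE]
2. F_y = -1771/194  [A, E, F are collinear ∩ BF ⟂ AE]
   → F = (1875/194, -1771/194)
3. D_x = 9  [D divides BC with BD:DC = 2/5:3/5]
4. D_y = -34/5  [D divides BC with BD:DC = 2/5:3/5]
   → D = (9, -34/5)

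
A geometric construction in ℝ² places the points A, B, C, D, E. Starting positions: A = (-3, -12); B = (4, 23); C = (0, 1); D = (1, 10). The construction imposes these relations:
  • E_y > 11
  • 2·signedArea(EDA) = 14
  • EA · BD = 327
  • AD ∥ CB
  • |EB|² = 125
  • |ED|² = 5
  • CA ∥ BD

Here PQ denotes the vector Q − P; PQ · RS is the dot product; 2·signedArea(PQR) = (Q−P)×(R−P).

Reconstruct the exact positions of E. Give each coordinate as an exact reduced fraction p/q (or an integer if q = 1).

E = (2, 12)

1. E_x = 2  [EA · BD = 327 ∩ 2·signedArea(EDA) = 14]
2. E_y = 12  [EA · BD = 327 ∩ 2·signedArea(EDA) = 14]
   → E = (2, 12)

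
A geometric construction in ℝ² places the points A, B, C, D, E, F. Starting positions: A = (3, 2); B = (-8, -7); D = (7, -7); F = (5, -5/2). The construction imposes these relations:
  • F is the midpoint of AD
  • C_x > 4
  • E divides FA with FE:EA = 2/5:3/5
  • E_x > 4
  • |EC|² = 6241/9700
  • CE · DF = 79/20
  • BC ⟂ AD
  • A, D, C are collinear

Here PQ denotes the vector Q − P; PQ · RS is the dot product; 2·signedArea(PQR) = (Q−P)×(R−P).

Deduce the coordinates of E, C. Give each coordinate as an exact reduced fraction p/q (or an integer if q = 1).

C = (439/97, -139/97)
E = (21/5, -7/10)

1. E_x = 21/5  [E divides FA with FE:EA = 2/5:3/5]
2. E_y = -7/10  [E divides FA with FE:EA = 2/5:3/5]
   → E = (21/5, -7/10)
3. C_x = 439/97  [A, D, C are collinear ∩ BC ⟂ AD]
4. C_y = -139/97  [A, D, C are collinear ∩ BC ⟂ AD]
   → C = (439/97, -139/97)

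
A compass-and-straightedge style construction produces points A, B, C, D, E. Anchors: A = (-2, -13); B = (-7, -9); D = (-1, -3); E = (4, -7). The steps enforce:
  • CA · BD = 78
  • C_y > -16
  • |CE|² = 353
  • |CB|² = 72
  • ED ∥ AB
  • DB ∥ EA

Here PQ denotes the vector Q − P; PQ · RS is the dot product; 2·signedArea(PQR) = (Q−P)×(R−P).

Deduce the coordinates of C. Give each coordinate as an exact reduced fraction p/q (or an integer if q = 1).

C = (-13, -15)

1. C_x = -13  [line -6·x + -6·y + -168 = 0 ∩ |CB|² = 72]
2. C_y = -15  [line -6·x + -6·y + -168 = 0 ∩ |CB|² = 72]
   → C = (-13, -15)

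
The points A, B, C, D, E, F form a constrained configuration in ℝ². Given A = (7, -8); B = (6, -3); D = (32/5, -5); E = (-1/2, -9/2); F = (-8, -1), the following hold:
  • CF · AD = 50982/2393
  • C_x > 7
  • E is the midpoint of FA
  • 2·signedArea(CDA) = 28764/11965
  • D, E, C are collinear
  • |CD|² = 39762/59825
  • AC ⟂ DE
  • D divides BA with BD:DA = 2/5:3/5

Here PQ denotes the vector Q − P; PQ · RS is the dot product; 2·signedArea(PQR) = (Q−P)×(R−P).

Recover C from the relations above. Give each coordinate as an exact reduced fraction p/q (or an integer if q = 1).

C = (17261/2393, -12106/2393)

1. C_x = 17261/2393  [D, E, C are collinear ∩ AC ⟂ DE]
2. C_y = -12106/2393  [D, E, C are collinear ∩ AC ⟂ DE]
   → C = (17261/2393, -12106/2393)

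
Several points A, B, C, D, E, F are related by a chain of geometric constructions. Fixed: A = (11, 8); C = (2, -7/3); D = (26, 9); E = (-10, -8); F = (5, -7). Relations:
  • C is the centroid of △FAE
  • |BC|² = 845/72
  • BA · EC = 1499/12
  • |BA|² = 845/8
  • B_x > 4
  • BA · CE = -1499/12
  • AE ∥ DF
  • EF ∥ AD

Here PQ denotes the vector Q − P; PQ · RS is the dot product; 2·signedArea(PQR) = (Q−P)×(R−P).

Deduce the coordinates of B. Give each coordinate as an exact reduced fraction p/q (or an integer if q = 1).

1. B_x = 17/4  [line 12·x + 17/3·y + -629/12 = 0 ∩ |BA|² = 845/8]
2. B_y = 1/4  [line 12·x + 17/3·y + -629/12 = 0 ∩ |BA|² = 845/8]
   → B = (17/4, 1/4)

B = (17/4, 1/4)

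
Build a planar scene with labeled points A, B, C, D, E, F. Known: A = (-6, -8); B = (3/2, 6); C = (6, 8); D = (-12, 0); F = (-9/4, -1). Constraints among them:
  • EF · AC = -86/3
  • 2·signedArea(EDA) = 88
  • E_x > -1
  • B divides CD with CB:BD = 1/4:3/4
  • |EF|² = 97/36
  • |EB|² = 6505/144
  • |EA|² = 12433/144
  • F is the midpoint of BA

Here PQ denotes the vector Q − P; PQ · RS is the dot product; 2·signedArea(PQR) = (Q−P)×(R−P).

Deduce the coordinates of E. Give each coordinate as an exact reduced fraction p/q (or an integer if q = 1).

1. E_x = -3/4  [2·signedArea(EDA) = 88 ∩ EF · AC = -86/3]
2. E_y = -1/3  [2·signedArea(EDA) = 88 ∩ EF · AC = -86/3]
   → E = (-3/4, -1/3)

E = (-3/4, -1/3)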